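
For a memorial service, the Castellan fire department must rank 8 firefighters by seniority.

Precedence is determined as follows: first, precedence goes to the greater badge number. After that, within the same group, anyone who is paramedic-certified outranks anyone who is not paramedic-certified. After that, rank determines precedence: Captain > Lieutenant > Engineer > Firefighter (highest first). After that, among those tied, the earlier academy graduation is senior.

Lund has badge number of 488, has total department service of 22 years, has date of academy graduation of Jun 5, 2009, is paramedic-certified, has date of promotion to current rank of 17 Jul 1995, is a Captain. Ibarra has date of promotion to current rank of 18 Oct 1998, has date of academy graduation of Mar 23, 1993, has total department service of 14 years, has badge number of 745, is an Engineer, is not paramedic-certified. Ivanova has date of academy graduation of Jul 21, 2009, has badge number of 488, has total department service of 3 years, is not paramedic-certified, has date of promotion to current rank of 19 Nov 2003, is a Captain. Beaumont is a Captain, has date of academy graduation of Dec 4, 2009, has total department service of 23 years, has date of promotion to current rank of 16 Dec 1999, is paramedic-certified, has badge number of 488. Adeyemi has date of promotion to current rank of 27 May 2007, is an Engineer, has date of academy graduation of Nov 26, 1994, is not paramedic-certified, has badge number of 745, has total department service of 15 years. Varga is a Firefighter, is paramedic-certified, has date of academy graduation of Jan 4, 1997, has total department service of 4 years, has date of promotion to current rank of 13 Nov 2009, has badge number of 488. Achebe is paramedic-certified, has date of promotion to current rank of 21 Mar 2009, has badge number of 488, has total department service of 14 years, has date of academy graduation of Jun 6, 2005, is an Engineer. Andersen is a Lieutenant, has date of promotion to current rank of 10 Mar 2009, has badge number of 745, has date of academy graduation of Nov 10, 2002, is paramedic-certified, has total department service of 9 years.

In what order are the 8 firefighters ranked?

Andersen, Ibarra, Adeyemi, Lund, Beaumont, Achebe, Varga, Ivanova

By badge number (higher first): Andersen, Ibarra and Adeyemi (each 745); then Lund, Beaumont, Achebe, Varga and Ivanova (each 488).
Among Andersen, Ibarra and Adeyemi, paramedic-certified before not paramedic-certified: Andersen (paramedic-certified) before Ibarra and Adeyemi (not paramedic-certified).
Ibarra and Adeyemi are each Engineer, so the next rule applies.
Among Ibarra and Adeyemi, by date of academy graduation (earlier first): Ibarra (Mar 23, 1993) before Adeyemi (Nov 26, 1994).
Among Lund, Beaumont, Achebe, Varga and Ivanova, paramedic-certified before not paramedic-certified: Lund, Beaumont, Achebe and Varga (paramedic-certified) before Ivanova (not paramedic-certified).
Among Lund, Beaumont, Achebe and Varga, by rank: Lund and Beaumont (Captain) before Achebe (Engineer) before Varga (Firefighter).
Among Lund and Beaumont, by date of academy graduation (earlier first): Lund (Jun 5, 2009) before Beaumont (Dec 4, 2009).
Full order: Andersen, Ibarra, Adeyemi, Lund, Beaumont, Achebe, Varga, Ivanova.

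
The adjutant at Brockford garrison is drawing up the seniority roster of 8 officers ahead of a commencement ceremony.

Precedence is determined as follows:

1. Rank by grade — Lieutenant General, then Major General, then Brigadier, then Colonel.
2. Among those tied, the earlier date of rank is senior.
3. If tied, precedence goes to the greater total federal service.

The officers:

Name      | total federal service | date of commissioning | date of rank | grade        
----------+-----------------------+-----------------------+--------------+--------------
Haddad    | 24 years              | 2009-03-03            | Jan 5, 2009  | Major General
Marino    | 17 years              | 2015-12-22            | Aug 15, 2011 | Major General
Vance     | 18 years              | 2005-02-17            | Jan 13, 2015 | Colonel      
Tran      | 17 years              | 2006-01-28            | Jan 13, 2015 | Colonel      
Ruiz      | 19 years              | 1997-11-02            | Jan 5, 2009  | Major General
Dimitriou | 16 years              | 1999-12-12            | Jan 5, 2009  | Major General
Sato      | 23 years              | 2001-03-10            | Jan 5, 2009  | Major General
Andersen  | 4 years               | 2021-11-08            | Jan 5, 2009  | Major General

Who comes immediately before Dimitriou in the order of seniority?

By grade: Haddad, Sato, Ruiz, Dimitriou, Andersen and Marino (Major General); then Vance and Tran (Colonel).
Among Haddad, Sato, Ruiz, Dimitriou, Andersen and Marino, by date of rank (earlier first): Haddad, Sato, Ruiz, Dimitriou and Andersen (Jan 5, 2009) before Marino (Aug 15, 2011).
Among Haddad, Sato, Ruiz, Dimitriou and Andersen, by total federal service (higher first): Haddad (24 years) before Sato (23 years) before Ruiz (19 years) before Dimitriou (16 years) before Andersen (4 years).
Vance and Tran both have date of rank Jan 13, 2015, so the next rule applies.
Among Vance and Tran, by total federal service (higher first): Vance (18 years) before Tran (17 years).
Order: Haddad, Sato, Ruiz, Dimitriou, Andersen, Marino, Vance, Tran.

Ruiz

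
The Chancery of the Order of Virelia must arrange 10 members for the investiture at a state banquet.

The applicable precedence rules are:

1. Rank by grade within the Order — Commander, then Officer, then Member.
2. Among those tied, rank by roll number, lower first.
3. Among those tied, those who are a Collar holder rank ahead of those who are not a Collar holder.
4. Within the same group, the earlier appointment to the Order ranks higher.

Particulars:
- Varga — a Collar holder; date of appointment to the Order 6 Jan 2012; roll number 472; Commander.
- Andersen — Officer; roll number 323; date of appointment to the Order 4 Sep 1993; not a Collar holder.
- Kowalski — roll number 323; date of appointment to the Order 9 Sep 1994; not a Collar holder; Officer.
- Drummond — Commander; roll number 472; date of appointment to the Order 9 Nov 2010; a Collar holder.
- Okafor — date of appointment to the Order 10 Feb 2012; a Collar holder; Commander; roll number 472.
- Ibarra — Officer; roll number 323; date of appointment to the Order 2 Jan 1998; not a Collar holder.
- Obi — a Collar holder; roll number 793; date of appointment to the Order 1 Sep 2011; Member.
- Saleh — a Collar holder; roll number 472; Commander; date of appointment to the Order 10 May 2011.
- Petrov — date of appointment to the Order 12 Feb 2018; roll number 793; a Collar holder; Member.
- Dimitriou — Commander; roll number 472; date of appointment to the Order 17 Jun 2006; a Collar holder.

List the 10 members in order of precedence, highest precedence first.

Dimitriou, Drummond, Saleh, Varga, Okafor, Andersen, Kowalski, Ibarra, Obi, Petrov

By grade within the Order: Dimitriou, Drummond, Saleh, Varga and Okafor (Commander); then Andersen, Kowalski and Ibarra (Officer); then Obi and Petrov (Member).
Dimitriou, Drummond, Saleh, Varga and Okafor all have roll number 472, so the next rule applies.
Dimitriou, Drummond, Saleh, Varga and Okafor are each a Collar holder, so the next rule applies.
Among Dimitriou, Drummond, Saleh, Varga and Okafor, by date of appointment to the Order (earlier first): Dimitriou (17 Jun 2006) before Drummond (9 Nov 2010) before Saleh (10 May 2011) before Varga (6 Jan 2012) before Okafor (10 Feb 2012).
Andersen, Kowalski and Ibarra all have roll number 323, so the next rule applies.
Andersen, Kowalski and Ibarra are each not a Collar holder, so the next rule applies.
Among Andersen, Kowalski and Ibarra, by date of appointment to the Order (earlier first): Andersen (4 Sep 1993) before Kowalski (9 Sep 1994) before Ibarra (2 Jan 1998).
Obi and Petrov both have roll number 793, so the next rule applies.
Obi and Petrov are each a Collar holder, so the next rule applies.
Among Obi and Petrov, by date of appointment to the Order (earlier first): Obi (1 Sep 2011) before Petrov (12 Feb 2018).
Full order: Dimitriou, Drummond, Saleh, Varga, Okafor, Andersen, Kowalski, Ibarra, Obi, Petrov.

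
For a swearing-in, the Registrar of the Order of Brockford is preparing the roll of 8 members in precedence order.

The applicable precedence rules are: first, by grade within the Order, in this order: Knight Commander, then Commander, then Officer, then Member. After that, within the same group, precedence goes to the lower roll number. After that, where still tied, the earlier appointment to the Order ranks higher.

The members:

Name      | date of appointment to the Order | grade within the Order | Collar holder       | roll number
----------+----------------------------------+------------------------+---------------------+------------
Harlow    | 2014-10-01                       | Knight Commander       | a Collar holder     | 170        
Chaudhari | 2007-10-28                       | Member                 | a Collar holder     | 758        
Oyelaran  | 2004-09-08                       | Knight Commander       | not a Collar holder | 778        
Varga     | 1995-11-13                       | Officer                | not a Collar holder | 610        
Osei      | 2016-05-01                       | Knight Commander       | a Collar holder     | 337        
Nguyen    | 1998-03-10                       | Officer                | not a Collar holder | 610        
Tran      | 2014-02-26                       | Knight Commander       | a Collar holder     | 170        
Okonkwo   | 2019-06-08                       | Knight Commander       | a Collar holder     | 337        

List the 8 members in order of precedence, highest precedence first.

Tran, Harlow, Osei, Okonkwo, Oyelaran, Varga, Nguyen, Chaudhari

By grade within the Order: Tran, Harlow, Osei, Okonkwo and Oyelaran (Knight Commander); then Varga and Nguyen (Officer); then Chaudhari (Member).
Among Tran, Harlow, Osei, Okonkwo and Oyelaran, by roll number (lower first): Tran and Harlow (170) before Osei and Okonkwo (337) before Oyelaran (778).
Among Tran and Harlow, by date of appointment to the Order (earlier first): Tran (2014-02-26) before Harlow (2014-10-01).
Among Osei and Okonkwo, by date of appointment to the Order (earlier first): Osei (2016-05-01) before Okonkwo (2019-06-08).
Varga and Nguyen both have roll number 610, so the next rule applies.
Among Varga and Nguyen, by date of appointment to the Order (earlier first): Varga (1995-11-13) before Nguyen (1998-03-10).
Full order: Tran, Harlow, Osei, Okonkwo, Oyelaran, Varga, Nguyen, Chaudhari.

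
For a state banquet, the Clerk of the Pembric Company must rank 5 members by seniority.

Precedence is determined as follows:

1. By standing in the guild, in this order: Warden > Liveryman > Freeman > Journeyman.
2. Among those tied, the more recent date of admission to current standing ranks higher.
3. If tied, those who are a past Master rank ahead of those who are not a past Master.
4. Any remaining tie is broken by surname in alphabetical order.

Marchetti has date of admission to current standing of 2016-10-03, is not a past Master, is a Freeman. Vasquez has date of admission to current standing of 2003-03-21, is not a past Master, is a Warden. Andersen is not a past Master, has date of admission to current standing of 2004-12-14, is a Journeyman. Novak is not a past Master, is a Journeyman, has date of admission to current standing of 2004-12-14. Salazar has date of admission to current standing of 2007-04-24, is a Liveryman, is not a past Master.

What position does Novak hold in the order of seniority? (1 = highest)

5

By standing in the guild: Vasquez (Warden); then Salazar (Liveryman); then Marchetti (Freeman); then Andersen and Novak (Journeyman).
Andersen and Novak both have date of admission to current standing 2004-12-14, so the next rule applies.
Andersen and Novak are each not a past Master, so the next rule applies.
Among Andersen and Novak, alphabetically by surname: Andersen before Novak.
Order: Vasquez, Salazar, Marchetti, Andersen, Novak. So position 5.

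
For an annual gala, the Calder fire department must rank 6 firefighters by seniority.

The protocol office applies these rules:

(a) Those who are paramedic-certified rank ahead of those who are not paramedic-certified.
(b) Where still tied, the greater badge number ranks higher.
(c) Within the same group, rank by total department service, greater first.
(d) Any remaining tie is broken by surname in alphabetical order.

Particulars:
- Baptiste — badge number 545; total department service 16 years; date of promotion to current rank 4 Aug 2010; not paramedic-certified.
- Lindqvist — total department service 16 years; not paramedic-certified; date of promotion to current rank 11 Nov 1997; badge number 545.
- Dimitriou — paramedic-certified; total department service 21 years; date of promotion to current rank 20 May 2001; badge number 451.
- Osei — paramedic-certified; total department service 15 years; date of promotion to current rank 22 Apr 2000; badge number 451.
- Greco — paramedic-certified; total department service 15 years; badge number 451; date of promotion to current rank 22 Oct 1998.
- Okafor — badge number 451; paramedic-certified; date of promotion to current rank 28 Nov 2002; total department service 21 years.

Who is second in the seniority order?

By the first rule: Dimitriou, Okafor, Greco and Osei (each paramedic-certified); then Baptiste and Lindqvist (both not paramedic-certified).
Dimitriou, Okafor, Greco and Osei all have badge number 451, so the next rule applies.
Among Dimitriou, Okafor, Greco and Osei, by total department service (higher first): Dimitriou and Okafor (21 years) before Greco and Osei (15 years).
Among Dimitriou and Okafor, alphabetically by surname: Dimitriou before Okafor.
Among Greco and Osei, alphabetically by surname: Greco before Osei.
Baptiste and Lindqvist both have badge number 545, so the next rule applies.
Baptiste and Lindqvist both have total department service 16 years, so the next rule applies.
Among Baptiste and Lindqvist, alphabetically by surname: Baptiste before Lindqvist.
Order: Dimitriou, Okafor, Greco, Osei, Baptiste, Lindqvist.

Okafor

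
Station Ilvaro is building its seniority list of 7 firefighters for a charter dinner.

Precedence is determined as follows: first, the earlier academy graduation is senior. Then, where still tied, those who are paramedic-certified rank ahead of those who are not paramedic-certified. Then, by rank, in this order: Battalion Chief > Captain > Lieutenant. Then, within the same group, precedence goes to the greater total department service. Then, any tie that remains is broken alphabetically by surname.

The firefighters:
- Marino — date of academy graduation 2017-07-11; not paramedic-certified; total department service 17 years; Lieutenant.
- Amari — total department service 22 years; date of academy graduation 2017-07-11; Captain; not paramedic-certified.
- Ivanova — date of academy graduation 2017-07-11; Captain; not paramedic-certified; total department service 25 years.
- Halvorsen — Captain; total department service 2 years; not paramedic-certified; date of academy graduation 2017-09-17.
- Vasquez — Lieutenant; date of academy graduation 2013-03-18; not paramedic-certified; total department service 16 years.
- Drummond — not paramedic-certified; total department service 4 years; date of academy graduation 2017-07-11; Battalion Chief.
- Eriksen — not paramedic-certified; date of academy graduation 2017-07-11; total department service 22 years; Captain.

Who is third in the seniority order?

By date of academy graduation (earlier first): Vasquez (2013-03-18); then Drummond, Ivanova, Amari, Eriksen and Marino (each 2017-07-11); then Halvorsen (2017-09-17).
Drummond, Ivanova, Amari, Eriksen and Marino are each not paramedic-certified, so the next rule applies.
Among Drummond, Ivanova, Amari, Eriksen and Marino, by rank: Drummond (Battalion Chief) before Ivanova, Amari and Eriksen (Captain) before Marino (Lieutenant).
Among Ivanova, Amari and Eriksen, by total department service (higher first): Ivanova (25 years) before Amari and Eriksen (22 years).
Among Amari and Eriksen, alphabetically by surname: Amari before Eriksen.
Order: Vasquez, Drummond, Ivanova, Amari, Eriksen, Marino, Halvorsen.

Ivanova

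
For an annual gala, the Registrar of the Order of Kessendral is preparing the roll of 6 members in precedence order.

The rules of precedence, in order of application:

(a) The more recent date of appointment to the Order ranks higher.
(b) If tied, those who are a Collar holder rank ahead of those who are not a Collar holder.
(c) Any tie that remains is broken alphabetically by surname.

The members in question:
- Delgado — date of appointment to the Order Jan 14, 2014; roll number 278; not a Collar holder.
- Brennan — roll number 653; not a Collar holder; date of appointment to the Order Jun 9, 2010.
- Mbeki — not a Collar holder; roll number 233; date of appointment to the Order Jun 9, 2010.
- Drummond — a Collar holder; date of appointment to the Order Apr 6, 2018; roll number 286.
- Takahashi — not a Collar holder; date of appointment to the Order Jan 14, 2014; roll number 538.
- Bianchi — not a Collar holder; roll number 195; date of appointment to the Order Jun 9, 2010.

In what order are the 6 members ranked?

By date of appointment to the Order (later first): Drummond (Apr 6, 2018); then Delgado and Takahashi (both Jan 14, 2014); then Bianchi, Brennan and Mbeki (each Jun 9, 2010).
Delgado and Takahashi are each not a Collar holder, so the next rule applies.
Among Delgado and Takahashi, alphabetically by surname: Delgado before Takahashi.
Bianchi, Brennan and Mbeki are each not a Collar holder, so the next rule applies.
Among Bianchi, Brennan and Mbeki, alphabetically by surname: Bianchi before Brennan before Mbeki.
Full order: Drummond, Delgado, Takahashi, Bianchi, Brennan, Mbeki.

Drummond, Delgado, Takahashi, Bianchi, Brennan, Mbeki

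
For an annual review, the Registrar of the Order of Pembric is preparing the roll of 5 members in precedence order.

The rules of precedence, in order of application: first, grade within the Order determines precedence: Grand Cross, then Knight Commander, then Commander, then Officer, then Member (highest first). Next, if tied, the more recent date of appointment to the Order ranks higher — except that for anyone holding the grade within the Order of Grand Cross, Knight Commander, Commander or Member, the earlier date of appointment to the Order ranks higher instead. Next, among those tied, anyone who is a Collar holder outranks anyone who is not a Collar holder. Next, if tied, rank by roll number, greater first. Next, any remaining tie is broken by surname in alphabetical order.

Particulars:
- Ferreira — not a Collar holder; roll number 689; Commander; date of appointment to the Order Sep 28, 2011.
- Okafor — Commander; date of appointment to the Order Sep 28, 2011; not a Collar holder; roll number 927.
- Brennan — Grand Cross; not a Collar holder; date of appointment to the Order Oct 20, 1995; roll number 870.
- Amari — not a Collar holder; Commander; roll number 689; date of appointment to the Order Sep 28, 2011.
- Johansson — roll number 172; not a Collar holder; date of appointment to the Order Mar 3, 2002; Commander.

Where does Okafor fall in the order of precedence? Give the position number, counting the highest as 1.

By grade within the Order: Brennan (Grand Cross); then Johansson, Okafor, Amari and Ferreira (Commander).
Among Johansson, Okafor, Amari and Ferreira, by date of appointment to the Order (earlier first) (reversed rule for this group): Johansson (Mar 3, 2002) before Okafor, Amari and Ferreira (Sep 28, 2011).
Okafor, Amari and Ferreira are each not a Collar holder, so the next rule applies.
Among Okafor, Amari and Ferreira, by roll number (higher first): Okafor (927) before Amari and Ferreira (689).
Among Amari and Ferreira, alphabetically by surname: Amari before Ferreira.
Order: Brennan, Johansson, Okafor, Amari, Ferreira. So position 3.

3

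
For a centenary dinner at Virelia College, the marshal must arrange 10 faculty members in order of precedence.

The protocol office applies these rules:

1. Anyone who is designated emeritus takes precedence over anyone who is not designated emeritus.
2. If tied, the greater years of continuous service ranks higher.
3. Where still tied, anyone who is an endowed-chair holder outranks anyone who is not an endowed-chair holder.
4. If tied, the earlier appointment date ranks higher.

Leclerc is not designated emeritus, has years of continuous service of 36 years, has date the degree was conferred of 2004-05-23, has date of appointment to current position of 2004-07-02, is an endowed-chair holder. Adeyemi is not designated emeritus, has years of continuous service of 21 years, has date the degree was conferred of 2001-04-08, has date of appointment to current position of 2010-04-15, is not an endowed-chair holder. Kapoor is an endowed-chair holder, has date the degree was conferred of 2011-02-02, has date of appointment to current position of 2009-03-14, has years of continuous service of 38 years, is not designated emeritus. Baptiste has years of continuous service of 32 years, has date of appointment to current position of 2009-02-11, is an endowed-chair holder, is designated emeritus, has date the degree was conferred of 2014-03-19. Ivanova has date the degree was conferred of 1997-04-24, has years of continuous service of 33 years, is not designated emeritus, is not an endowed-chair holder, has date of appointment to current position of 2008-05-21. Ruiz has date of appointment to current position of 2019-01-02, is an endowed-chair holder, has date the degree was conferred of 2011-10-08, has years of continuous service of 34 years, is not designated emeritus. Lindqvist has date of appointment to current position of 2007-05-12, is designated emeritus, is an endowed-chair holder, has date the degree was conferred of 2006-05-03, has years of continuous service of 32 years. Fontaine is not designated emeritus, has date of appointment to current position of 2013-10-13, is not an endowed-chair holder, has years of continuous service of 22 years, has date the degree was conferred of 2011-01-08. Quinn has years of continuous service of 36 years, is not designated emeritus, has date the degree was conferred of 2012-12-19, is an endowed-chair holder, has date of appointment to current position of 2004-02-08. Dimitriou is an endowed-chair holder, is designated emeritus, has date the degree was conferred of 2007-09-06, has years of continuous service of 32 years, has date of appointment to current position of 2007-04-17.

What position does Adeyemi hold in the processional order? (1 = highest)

By the first rule: Dimitriou, Lindqvist and Baptiste (each designated emeritus); then Kapoor, Quinn, Leclerc, Ruiz, Ivanova, Fontaine and Adeyemi (each not designated emeritus).
Dimitriou, Lindqvist and Baptiste all have years of continuous service 32 years, so the next rule applies.
Dimitriou, Lindqvist and Baptiste are each an endowed-chair holder, so the next rule applies.
Among Dimitriou, Lindqvist and Baptiste, by date of appointment to current position (earlier first): Dimitriou (2007-04-17) before Lindqvist (2007-05-12) before Baptiste (2009-02-11).
Among Kapoor, Quinn, Leclerc, Ruiz, Ivanova, Fontaine and Adeyemi, by years of continuous service (higher first): Kapoor (38 years) before Quinn and Leclerc (36 years) before Ruiz (34 years) before Ivanova (33 years) before Fontaine (22 years) before Adeyemi (21 years).
Quinn and Leclerc are each an endowed-chair holder, so the next rule applies.
Among Quinn and Leclerc, by date of appointment to current position (earlier first): Quinn (2004-02-08) before Leclerc (2004-07-02).
Order: Dimitriou, Lindqvist, Baptiste, Kapoor, Quinn, Leclerc, Ruiz, Ivanova, Fontaine, Adeyemi. So position 10.

10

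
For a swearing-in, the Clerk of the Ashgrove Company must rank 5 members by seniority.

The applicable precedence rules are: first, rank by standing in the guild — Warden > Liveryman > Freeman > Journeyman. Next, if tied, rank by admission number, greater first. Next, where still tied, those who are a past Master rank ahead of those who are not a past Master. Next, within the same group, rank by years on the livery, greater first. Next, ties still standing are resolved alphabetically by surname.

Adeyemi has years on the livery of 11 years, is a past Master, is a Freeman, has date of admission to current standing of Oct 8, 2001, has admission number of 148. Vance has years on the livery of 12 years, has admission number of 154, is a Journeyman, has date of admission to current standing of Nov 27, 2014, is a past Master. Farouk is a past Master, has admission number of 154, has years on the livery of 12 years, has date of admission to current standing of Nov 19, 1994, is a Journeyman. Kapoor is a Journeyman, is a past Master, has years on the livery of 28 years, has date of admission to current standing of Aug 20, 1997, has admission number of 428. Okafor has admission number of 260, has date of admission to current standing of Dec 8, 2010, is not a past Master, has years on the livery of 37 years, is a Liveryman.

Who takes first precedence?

Okafor

By standing in the guild: Okafor (Liveryman); then Adeyemi (Freeman); then Kapoor, Farouk and Vance (Journeyman).
Among Kapoor, Farouk and Vance, by admission number (higher first): Kapoor (428) before Farouk and Vance (154).
Farouk and Vance are each a past Master, so the next rule applies.
Farouk and Vance both have years on the livery 12 years, so the next rule applies.
Among Farouk and Vance, alphabetically by surname: Farouk before Vance.
Order: Okafor, Adeyemi, Kapoor, Farouk, Vance.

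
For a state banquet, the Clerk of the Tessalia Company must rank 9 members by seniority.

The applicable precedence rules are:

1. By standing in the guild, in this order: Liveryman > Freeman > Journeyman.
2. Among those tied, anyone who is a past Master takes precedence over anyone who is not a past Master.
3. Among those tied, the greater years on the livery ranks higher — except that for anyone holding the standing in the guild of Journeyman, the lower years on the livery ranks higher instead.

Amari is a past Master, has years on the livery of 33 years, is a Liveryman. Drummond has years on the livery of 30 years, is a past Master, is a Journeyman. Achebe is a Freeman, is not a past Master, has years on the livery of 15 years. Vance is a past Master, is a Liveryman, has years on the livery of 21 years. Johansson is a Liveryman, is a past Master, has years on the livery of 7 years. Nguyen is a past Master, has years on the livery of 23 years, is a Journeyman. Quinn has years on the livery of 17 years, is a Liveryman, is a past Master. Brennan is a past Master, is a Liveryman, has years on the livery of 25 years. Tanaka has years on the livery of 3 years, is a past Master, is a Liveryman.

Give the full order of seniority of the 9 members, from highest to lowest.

By standing in the guild: Amari, Brennan, Vance, Quinn, Johansson and Tanaka (Liveryman); then Achebe (Freeman); then Nguyen and Drummond (Journeyman).
Amari, Brennan, Vance, Quinn, Johansson and Tanaka are each a past Master, so the next rule applies.
Among Amari, Brennan, Vance, Quinn, Johansson and Tanaka, by years on the livery (higher first): Amari (33 years) before Brennan (25 years) before Vance (21 years) before Quinn (17 years) before Johansson (7 years) before Tanaka (3 years).
Nguyen and Drummond are each a past Master, so the next rule applies.
Among Nguyen and Drummond, by years on the livery (lower first) (reversed rule for this group): Nguyen (23 years) before Drummond (30 years).
Full order: Amari, Brennan, Vance, Quinn, Johansson, Tanaka, Achebe, Nguyen, Drummond.

Amari, Brennan, Vance, Quinn, Johansson, Tanaka, Achebe, Nguyen, Drummond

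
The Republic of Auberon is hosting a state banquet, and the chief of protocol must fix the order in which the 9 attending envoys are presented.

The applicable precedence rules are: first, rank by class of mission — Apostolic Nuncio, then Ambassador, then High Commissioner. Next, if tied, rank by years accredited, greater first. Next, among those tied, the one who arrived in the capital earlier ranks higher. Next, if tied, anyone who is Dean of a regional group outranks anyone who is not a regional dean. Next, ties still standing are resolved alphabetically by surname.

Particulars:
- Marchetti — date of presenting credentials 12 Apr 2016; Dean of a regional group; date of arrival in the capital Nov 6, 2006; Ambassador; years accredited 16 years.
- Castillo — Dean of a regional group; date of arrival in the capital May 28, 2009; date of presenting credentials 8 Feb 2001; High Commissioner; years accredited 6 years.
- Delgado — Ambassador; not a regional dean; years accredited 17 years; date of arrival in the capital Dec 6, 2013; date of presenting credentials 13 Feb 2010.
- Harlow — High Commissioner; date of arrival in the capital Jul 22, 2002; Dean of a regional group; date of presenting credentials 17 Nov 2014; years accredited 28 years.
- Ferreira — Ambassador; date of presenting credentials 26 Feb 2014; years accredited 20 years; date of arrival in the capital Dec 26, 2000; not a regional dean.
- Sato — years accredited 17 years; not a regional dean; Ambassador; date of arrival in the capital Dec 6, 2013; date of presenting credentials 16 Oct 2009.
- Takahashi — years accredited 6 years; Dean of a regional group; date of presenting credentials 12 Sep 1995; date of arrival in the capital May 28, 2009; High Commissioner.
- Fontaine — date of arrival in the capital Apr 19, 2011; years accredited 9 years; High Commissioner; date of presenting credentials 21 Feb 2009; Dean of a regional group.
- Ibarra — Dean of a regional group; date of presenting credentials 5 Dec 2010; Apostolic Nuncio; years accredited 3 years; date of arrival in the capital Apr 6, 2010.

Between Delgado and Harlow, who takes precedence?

Delgado

By class of mission: Ibarra (Apostolic Nuncio); then Ferreira, Delgado, Sato and Marchetti (Ambassador); then Harlow, Fontaine, Castillo and Takahashi (High Commissioner).
Among Ferreira, Delgado, Sato and Marchetti, by years accredited (higher first): Ferreira (20 years) before Delgado and Sato (17 years) before Marchetti (16 years).
Delgado and Sato both have date of arrival in the capital Dec 6, 2013, so the next rule applies.
Delgado and Sato are each not a regional dean, so the next rule applies.
Among Delgado and Sato, alphabetically by surname: Delgado before Sato.
Among Harlow, Fontaine, Castillo and Takahashi, by years accredited (higher first): Harlow (28 years) before Fontaine (9 years) before Castillo and Takahashi (6 years).
Castillo and Takahashi both have date of arrival in the capital May 28, 2009, so the next rule applies.
Castillo and Takahashi are each Dean of a regional group, so the next rule applies.
Among Castillo and Takahashi, alphabetically by surname: Castillo before Takahashi.
So Delgado takes precedence.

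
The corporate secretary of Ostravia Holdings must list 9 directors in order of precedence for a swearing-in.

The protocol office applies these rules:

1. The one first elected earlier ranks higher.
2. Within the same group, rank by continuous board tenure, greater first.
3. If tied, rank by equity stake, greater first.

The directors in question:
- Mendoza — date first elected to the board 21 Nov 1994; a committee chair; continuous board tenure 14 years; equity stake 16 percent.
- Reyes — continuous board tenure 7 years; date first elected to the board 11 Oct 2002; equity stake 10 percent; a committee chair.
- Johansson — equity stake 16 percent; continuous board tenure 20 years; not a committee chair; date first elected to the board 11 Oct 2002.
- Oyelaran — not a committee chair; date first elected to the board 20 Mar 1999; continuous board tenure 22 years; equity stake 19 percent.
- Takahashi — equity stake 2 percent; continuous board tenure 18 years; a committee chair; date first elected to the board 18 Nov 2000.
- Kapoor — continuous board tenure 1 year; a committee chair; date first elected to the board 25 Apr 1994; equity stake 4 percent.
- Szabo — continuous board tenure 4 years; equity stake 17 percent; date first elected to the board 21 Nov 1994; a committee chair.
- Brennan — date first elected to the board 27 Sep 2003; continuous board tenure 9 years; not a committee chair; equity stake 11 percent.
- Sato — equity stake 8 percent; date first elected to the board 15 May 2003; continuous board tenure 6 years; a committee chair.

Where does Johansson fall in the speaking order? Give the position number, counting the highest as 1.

6

By date first elected to the board (earlier first): Kapoor (25 Apr 1994); then Mendoza and Szabo (both 21 Nov 1994); then Oyelaran (20 Mar 1999); then Takahashi (18 Nov 2000); then Johansson and Reyes (both 11 Oct 2002); then Sato (15 May 2003); then Brennan (27 Sep 2003).
Among Mendoza and Szabo, by continuous board tenure (higher first): Mendoza (14 years) before Szabo (4 years).
Among Johansson and Reyes, by continuous board tenure (higher first): Johansson (20 years) before Reyes (7 years).
Order: Kapoor, Mendoza, Szabo, Oyelaran, Takahashi, Johansson, Reyes, Sato, Brennan. So position 6.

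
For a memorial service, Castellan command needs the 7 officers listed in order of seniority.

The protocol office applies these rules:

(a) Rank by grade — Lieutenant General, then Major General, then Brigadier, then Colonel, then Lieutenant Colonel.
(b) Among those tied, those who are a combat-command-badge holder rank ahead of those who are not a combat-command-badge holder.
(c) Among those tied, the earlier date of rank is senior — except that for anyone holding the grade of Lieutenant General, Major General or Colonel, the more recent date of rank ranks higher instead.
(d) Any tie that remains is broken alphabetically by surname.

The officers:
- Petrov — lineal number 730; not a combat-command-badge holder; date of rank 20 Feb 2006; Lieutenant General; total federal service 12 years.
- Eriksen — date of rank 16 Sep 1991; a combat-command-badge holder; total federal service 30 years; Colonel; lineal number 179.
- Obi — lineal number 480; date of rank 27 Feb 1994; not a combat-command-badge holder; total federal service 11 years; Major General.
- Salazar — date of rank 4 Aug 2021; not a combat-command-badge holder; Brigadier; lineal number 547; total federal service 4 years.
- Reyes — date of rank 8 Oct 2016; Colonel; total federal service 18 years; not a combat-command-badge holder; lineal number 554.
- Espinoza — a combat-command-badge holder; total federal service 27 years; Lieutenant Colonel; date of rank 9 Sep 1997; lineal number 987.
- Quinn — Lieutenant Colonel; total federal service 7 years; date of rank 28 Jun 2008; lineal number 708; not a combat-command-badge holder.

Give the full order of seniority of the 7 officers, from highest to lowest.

By grade: Petrov (Lieutenant General); then Obi (Major General); then Salazar (Brigadier); then Eriksen and Reyes (Colonel); then Espinoza and Quinn (Lieutenant Colonel).
Among Eriksen and Reyes, a combat-command-badge holder before not a combat-command-badge holder: Eriksen (a combat-command-badge holder) before Reyes (not a combat-command-badge holder).
Among Espinoza and Quinn, a combat-command-badge holder before not a combat-command-badge holder: Espinoza (a combat-command-badge holder) before Quinn (not a combat-command-badge holder).
Full order: Petrov, Obi, Salazar, Eriksen, Reyes, Espinoza, Quinn.

Petrov, Obi, Salazar, Eriksen, Reyes, Espinoza, Quinn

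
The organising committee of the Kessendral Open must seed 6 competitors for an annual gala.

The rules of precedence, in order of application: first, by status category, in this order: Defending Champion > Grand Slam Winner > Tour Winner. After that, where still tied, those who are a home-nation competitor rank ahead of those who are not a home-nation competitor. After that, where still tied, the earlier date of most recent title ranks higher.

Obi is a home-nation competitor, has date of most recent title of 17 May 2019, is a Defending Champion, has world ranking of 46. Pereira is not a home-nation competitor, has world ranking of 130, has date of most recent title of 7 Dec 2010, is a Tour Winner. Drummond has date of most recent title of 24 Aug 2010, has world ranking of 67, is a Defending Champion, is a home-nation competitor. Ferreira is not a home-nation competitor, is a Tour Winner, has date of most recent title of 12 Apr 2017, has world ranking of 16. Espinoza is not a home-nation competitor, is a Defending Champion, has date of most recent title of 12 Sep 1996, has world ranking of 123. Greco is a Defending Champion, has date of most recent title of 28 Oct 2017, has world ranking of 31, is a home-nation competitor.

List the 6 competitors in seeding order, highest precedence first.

By status category: Drummond, Greco, Obi and Espinoza (Defending Champion); then Pereira and Ferreira (Tour Winner).
Among Drummond, Greco, Obi and Espinoza, a home-nation competitor before not a home-nation competitor: Drummond, Greco and Obi (a home-nation competitor) before Espinoza (not a home-nation competitor).
Among Drummond, Greco and Obi, by date of most recent title (earlier first): Drummond (24 Aug 2010) before Greco (28 Oct 2017) before Obi (17 May 2019).
Pereira and Ferreira are each not a home-nation competitor, so the next rule applies.
Among Pereira and Ferreira, by date of most recent title (earlier first): Pereira (7 Dec 2010) before Ferreira (12 Apr 2017).
Full order: Drummond, Greco, Obi, Espinoza, Pereira, Ferreira.

Drummond, Greco, Obi, Espinoza, Pereira, Ferreira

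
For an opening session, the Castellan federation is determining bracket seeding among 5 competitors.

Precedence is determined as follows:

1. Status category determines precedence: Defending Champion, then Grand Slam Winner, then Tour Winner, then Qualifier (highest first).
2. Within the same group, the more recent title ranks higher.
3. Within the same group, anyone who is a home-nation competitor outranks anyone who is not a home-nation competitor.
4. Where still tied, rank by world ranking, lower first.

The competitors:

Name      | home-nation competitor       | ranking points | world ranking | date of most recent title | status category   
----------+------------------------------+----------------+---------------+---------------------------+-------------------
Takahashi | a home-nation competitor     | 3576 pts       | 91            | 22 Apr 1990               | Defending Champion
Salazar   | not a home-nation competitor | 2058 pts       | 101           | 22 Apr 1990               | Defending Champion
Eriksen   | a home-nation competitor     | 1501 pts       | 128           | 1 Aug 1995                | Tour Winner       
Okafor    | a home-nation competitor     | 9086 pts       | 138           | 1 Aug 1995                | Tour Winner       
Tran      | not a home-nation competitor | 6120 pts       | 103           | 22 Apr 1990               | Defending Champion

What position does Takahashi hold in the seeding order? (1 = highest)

1

By status category: Takahashi, Salazar and Tran (Defending Champion); then Eriksen and Okafor (Tour Winner).
Takahashi, Salazar and Tran all have date of most recent title 22 Apr 1990, so the next rule applies.
Among Takahashi, Salazar and Tran, a home-nation competitor before not a home-nation competitor: Takahashi (a home-nation competitor) before Salazar and Tran (not a home-nation competitor).
Among Salazar and Tran, by world ranking (lower first): Salazar (101) before Tran (103).
Eriksen and Okafor both have date of most recent title 1 Aug 1995, so the next rule applies.
Eriksen and Okafor are each a home-nation competitor, so the next rule applies.
Among Eriksen and Okafor, by world ranking (lower first): Eriksen (128) before Okafor (138).
Order: Takahashi, Salazar, Tran, Eriksen, Okafor. So position 1.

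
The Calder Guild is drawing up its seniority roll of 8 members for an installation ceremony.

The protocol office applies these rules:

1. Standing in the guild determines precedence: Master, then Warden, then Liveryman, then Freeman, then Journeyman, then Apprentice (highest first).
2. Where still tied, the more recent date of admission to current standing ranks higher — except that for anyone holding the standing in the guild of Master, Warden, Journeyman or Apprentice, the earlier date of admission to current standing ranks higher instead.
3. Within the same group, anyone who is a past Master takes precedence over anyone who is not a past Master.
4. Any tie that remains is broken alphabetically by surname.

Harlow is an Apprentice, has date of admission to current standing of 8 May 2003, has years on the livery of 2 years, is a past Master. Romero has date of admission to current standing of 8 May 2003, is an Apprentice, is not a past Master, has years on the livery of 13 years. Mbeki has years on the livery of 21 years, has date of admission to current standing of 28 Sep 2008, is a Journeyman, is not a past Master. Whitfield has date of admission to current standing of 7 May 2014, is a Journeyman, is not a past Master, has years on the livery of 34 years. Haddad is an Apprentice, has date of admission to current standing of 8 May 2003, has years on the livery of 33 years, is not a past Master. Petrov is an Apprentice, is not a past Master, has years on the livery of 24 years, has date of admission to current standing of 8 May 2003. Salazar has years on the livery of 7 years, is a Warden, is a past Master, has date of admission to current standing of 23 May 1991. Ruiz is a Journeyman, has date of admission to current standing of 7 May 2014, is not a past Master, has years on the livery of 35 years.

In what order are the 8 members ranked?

Salazar, Mbeki, Ruiz, Whitfield, Harlow, Haddad, Petrov, Romero

By standing in the guild: Salazar (Warden); then Mbeki, Ruiz and Whitfield (Journeyman); then Harlow, Haddad, Petrov and Romero (Apprentice).
Among Mbeki, Ruiz and Whitfield, by date of admission to current standing (earlier first) (reversed rule for this group): Mbeki (28 Sep 2008) before Ruiz and Whitfield (7 May 2014).
Ruiz and Whitfield are each not a past Master, so the next rule applies.
Among Ruiz and Whitfield, alphabetically by surname: Ruiz before Whitfield.
Harlow, Haddad, Petrov and Romero all have date of admission to current standing 8 May 2003, so the next rule applies.
Among Harlow, Haddad, Petrov and Romero, a past Master before not a past Master: Harlow (a past Master) before Haddad, Petrov and Romero (not a past Master).
Among Haddad, Petrov and Romero, alphabetically by surname: Haddad before Petrov before Romero.
Full order: Salazar, Mbeki, Ruiz, Whitfield, Harlow, Haddad, Petrov, Romero.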